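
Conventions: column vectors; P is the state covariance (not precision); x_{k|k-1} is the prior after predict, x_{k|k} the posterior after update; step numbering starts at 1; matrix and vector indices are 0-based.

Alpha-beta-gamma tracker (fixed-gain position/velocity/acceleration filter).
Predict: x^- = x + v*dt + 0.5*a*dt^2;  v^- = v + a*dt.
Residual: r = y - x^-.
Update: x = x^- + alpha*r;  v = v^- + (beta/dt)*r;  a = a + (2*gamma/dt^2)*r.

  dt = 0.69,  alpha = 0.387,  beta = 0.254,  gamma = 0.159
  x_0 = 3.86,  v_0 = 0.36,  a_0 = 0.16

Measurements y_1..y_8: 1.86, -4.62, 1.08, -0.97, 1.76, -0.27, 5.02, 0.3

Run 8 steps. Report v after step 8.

v_post = 14.6311

step 1: x_pred=4.1465  r=-2.2865  x^+=3.2616  v^+=-0.3713  a^+=-1.3672
step 2: x_pred=2.6800  r=-7.3000  x^+=-0.1451  v^+=-4.0019  a^+=-6.2430
step 3: x_pred=-4.3926  r=5.4726  x^+=-2.2747  v^+=-6.2951  a^+=-2.5878
step 4: x_pred=-7.2343  r=6.2643  x^+=-4.8100  v^+=-5.7746  a^+=1.5963
step 5: x_pred=-8.4145  r=10.1745  x^+=-4.4770  v^+=-0.9278  a^+=8.3922
step 6: x_pred=-3.1194  r=2.8494  x^+=-2.0167  v^+=5.9117  a^+=10.2953
step 7: x_pred=4.5132  r=0.5068  x^+=4.7094  v^+=13.2020  a^+=10.6338
step 8: x_pred=16.3501  r=-16.0501  x^+=10.1387  v^+=14.6311  a^+=-0.0865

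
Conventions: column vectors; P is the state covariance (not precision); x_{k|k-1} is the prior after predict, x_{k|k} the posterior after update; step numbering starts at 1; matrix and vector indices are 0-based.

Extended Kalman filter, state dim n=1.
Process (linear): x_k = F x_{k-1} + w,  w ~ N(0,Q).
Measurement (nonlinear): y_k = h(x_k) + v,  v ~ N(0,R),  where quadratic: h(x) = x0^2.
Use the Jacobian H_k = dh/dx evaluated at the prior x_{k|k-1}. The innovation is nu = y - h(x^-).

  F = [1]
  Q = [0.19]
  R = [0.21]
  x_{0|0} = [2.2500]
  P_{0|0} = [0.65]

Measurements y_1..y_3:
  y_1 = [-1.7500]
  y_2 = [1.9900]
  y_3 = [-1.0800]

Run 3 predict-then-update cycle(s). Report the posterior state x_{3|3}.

x_post = [0.4176]

step 1: x^-=[2.2500]  P^-=[0.8400]  H_jac=[4.5000]  S=[17.2200]  K=[0.2195]  nu=[-6.8125]  x^+=[0.7546]  P^+=[0.0102]
step 2: x^-=[0.7546]  P^-=[0.2002]  H_jac=[1.5091]  S=[0.6661]  K=[0.4537]  nu=[1.4206]  x^+=[1.3991]  P^+=[0.0631]
step 3: x^-=[1.3991]  P^-=[0.2531]  H_jac=[2.7982]  S=[2.1921]  K=[0.3231]  nu=[-3.0375]  x^+=[0.4176]  P^+=[0.0243]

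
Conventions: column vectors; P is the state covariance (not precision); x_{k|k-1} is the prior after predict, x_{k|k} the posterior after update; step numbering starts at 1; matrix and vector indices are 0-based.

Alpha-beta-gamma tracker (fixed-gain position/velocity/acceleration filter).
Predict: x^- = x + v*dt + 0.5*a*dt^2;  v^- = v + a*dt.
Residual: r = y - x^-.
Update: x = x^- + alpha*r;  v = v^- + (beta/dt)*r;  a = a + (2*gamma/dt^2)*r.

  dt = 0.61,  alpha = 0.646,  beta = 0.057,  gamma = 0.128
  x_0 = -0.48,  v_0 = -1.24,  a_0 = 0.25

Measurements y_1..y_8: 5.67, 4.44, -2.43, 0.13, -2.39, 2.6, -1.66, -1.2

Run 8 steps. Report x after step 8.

x_post = -2.9185

step 1: x_pred=-1.1899  r=6.8599  x^+=3.2416  v^+=-0.4465  a^+=4.9695
step 2: x_pred=3.8938  r=0.5462  x^+=4.2467  v^+=2.6359  a^+=5.3453
step 3: x_pred=6.8491  r=-9.2791  x^+=0.8548  v^+=5.0295  a^+=-1.0386
step 4: x_pred=3.7296  r=-3.5996  x^+=1.4042  v^+=4.0596  a^+=-3.5150
step 5: x_pred=3.2266  r=-5.6166  x^+=-0.4017  v^+=1.3906  a^+=-7.3792
step 6: x_pred=-0.9264  r=3.5264  x^+=1.3517  v^+=-2.7812  a^+=-4.9531
step 7: x_pred=-1.2664  r=-0.3936  x^+=-1.5207  v^+=-5.8394  a^+=-5.2239
step 8: x_pred=-6.0546  r=4.8546  x^+=-2.9185  v^+=-8.5724  a^+=-1.8840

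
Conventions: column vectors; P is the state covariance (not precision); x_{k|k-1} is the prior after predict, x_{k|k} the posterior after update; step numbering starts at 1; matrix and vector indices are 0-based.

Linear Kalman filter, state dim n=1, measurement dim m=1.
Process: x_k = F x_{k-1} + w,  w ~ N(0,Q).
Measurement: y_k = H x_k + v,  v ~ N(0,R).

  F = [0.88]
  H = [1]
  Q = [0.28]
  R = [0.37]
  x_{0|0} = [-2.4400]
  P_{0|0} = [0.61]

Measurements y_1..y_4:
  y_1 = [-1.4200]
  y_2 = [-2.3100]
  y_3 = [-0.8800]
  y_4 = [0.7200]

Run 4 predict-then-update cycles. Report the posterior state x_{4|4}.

step 1: x^-=[-2.1472]  P^-=[0.7524]  S=[1.1224]  K=[0.6703]  nu=[0.7272]  x^+=[-1.6597]  P^+=[0.2480]
step 2: x^-=[-1.4606]  P^-=[0.4721]  S=[0.8421]  K=[0.5606]  nu=[-0.8494]  x^+=[-1.9368]  P^+=[0.2074]
step 3: x^-=[-1.7044]  P^-=[0.4406]  S=[0.8106]  K=[0.5436]  nu=[0.8244]  x^+=[-1.2563]  P^+=[0.2011]
step 4: x^-=[-1.1055]  P^-=[0.4357]  S=[0.8057]  K=[0.5408]  nu=[1.8255]  x^+=[-0.1183]  P^+=[0.2001]

x_post = [-0.1183]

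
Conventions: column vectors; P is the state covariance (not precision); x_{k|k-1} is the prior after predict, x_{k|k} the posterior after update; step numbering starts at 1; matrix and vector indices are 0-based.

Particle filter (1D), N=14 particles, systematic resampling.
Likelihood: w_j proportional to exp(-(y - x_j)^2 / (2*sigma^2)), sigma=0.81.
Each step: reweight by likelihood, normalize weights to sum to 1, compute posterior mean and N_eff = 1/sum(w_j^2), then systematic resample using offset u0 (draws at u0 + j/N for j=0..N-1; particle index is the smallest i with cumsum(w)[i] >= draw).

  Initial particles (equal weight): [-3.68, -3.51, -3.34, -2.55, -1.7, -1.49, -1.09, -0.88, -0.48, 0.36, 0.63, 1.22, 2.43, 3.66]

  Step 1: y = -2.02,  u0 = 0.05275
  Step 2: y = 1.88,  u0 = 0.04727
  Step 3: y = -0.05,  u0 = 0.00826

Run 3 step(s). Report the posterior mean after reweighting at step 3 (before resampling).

step 1: w=[0.0293, 0.0440, 0.0634, 0.1930, 0.2211, 0.1930, 0.1237, 0.0888, 0.0392, 0.0032, 0.0011, 0.0001, 0.0000, 0.0000]  mean=-1.8596  Neff=6.4530  idx=[1, 2, 3, 3, 4, 4, 4, 5, 5, 5, 6, 6, 7, 8]
step 2: w=[0.0000, 0.0000, 0.0000, 0.0000, 0.0028, 0.0028, 0.0028, 0.0085, 0.0085, 0.0085, 0.0588, 0.0588, 0.1472, 0.7011]  mean=-0.6468  Neff=1.9217  idx=[10, 11, 12, 12, 13, 13, 13, 13, 13, 13, 13, 13, 13, 13]
step 3: w=[0.0408, 0.0408, 0.0550, 0.0550, 0.0808, 0.0808, 0.0808, 0.0808, 0.0808, 0.0808, 0.0808, 0.0808, 0.0808, 0.0808]  mean=-0.5738  Neff=13.3827  idx=[0, 1, 3, 4, 5, 6, 7, 7, 8, 9, 10, 11, 12, 13]

post_mean = -0.5738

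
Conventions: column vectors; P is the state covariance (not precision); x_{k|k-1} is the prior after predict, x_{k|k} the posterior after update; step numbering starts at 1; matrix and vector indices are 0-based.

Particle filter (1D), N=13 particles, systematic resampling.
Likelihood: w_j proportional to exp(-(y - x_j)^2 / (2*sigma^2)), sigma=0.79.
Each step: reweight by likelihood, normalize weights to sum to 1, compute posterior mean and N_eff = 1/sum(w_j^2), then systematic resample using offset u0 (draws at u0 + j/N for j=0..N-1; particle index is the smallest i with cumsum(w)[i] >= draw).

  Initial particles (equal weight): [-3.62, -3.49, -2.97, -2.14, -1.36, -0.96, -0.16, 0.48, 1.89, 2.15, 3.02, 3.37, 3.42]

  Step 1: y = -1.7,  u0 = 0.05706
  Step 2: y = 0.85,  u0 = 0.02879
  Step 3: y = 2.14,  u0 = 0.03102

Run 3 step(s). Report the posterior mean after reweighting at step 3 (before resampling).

post_mean = -0.1704

step 1: w=[0.0175, 0.0257, 0.0919, 0.2866, 0.3051, 0.2158, 0.0501, 0.0074, 0.0000, 0.0000, 0.0000, 0.0000, 0.0000]  mean=-1.6656  Neff=4.2784  idx=[2, 2, 3, 3, 3, 4, 4, 4, 4, 5, 5, 5, 6]
step 2: w=[0.0000, 0.0000, 0.0010, 0.0010, 0.0010, 0.0270, 0.0270, 0.0270, 0.0270, 0.0978, 0.0978, 0.0978, 0.5958]  mean=-0.5303  Neff=2.5873  idx=[5, 8, 9, 10, 11, 12, 12, 12, 12, 12, 12, 12, 12]
step 3: w=[0.0005, 0.0005, 0.0039, 0.0039, 0.0039, 0.1234, 0.1234, 0.1234, 0.1234, 0.1234, 0.1234, 0.1234, 0.1234]  mean=-0.1704  Neff=8.2018  idx=[5, 5, 6, 7, 7, 8, 8, 9, 10, 10, 11, 12, 12]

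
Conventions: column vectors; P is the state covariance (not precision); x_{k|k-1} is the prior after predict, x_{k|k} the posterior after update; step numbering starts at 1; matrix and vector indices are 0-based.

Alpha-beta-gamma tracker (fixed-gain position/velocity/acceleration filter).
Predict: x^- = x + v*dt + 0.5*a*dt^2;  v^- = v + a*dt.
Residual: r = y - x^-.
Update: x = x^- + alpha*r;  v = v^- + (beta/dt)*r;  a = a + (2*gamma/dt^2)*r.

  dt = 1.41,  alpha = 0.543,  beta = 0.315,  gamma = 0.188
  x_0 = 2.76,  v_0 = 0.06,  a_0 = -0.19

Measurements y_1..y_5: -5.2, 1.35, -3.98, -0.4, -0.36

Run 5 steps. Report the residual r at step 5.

step 1: x_pred=2.6557  r=-7.8557  x^+=-1.6099  v^+=-1.9629  a^+=-1.6757
step 2: x_pred=-6.0434  r=7.3934  x^+=-2.0288  v^+=-2.6740  a^+=-0.2774
step 3: x_pred=-6.0748  r=2.0948  x^+=-4.9373  v^+=-2.5972  a^+=0.1187
step 4: x_pred=-8.4813  r=8.0813  x^+=-4.0932  v^+=-0.6243  a^+=1.6471
step 5: x_pred=-3.3361  r=2.9761  x^+=-1.7201  v^+=2.3630  a^+=2.2100

resid = 2.9761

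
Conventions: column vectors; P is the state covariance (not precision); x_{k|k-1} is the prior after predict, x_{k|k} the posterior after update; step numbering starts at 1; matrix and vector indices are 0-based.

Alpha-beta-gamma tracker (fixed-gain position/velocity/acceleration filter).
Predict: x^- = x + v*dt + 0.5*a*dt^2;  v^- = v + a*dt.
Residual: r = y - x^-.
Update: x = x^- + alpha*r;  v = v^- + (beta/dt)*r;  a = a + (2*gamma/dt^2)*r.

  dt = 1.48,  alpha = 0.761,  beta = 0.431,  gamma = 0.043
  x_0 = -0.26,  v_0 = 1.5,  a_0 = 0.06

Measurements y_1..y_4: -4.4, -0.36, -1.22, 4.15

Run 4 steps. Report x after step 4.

x_post = 2.9036

step 1: x_pred=2.0257  r=-6.4257  x^+=-2.8643  v^+=-0.2825  a^+=-0.1923
step 2: x_pred=-3.4929  r=3.1329  x^+=-1.1088  v^+=0.3453  a^+=-0.0693
step 3: x_pred=-0.6736  r=-0.5464  x^+=-1.0894  v^+=0.0836  a^+=-0.0907
step 4: x_pred=-1.0650  r=5.2150  x^+=2.9036  v^+=1.4680  a^+=0.1140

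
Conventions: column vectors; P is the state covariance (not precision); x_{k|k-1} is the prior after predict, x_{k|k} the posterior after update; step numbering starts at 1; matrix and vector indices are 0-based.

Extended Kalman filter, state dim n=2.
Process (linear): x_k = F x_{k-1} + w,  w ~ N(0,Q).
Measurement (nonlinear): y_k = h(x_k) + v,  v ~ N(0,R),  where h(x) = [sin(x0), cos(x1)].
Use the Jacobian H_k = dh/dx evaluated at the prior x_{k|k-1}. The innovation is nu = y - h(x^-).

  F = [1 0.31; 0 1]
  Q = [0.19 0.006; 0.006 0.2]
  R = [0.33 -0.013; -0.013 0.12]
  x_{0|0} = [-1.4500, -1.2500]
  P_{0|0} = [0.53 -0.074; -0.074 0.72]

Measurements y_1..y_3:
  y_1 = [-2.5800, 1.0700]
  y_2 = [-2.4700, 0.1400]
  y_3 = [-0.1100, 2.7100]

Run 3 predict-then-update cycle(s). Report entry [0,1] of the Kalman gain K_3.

step 1: x^-=[-1.8375, -1.2500]  P^-=[0.7433 0.1552; 0.1552 0.9200]  H_jac=[-0.2636 0.0000; 0.0000 0.9490]  S=[0.3816 -0.0518; -0.0518 0.9485]  K=[-0.4959 0.1282; 0.0179 0.9214]  nu=[-1.6154, 0.7547]  x^+=[-0.9397, -0.5836]  P^+=[0.6273 0.0230; 0.0230 0.1163]
step 2: x^-=[-1.1206, -0.5836]  P^-=[0.8427 0.0650; 0.0650 0.3163]  H_jac=[0.4352 0.0000; 0.0000 0.5510]  S=[0.4896 0.0026; 0.0026 0.2160]  K=[0.7482 0.1569; 0.0535 0.8061]  nu=[-1.5696, -0.6945]  x^+=[-2.4040, -1.2274]  P^+=[0.5627 0.0165; 0.0165 0.1743]
step 3: x^-=[-2.7845, -1.2274]  P^-=[0.7797 0.0765; 0.0765 0.3743]  H_jac=[-0.9369 0.0000; 0.0000 0.9416]  S=[1.0144 -0.0805; -0.0805 0.4519]  K=[-0.7176 0.0316; -0.0089 0.7784]  nu=[0.2396, 2.3733]  x^+=[-2.8814, 0.6178]  P^+=[0.2532 0.0139; 0.0139 0.0993]

K[0,1] = 0.0316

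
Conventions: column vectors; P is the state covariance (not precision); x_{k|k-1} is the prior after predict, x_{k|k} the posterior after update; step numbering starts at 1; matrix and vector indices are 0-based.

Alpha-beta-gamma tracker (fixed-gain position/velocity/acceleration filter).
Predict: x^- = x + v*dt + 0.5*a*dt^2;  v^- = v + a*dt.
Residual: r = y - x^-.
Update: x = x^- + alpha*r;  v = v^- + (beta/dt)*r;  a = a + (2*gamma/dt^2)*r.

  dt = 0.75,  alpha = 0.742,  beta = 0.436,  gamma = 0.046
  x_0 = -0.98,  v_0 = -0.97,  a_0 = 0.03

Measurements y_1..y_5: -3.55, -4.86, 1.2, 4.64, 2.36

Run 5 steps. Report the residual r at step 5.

step 1: x_pred=-1.6991  r=-1.8509  x^+=-3.0725  v^+=-2.0235  a^+=-0.2727
step 2: x_pred=-4.6668  r=-0.1932  x^+=-4.8102  v^+=-2.3404  a^+=-0.3043
step 3: x_pred=-6.6510  r=7.8510  x^+=-0.8256  v^+=1.9954  a^+=0.9797
step 4: x_pred=0.9466  r=3.6934  x^+=3.6871  v^+=4.8774  a^+=1.5838
step 5: x_pred=7.7906  r=-5.4306  x^+=3.7611  v^+=2.9083  a^+=0.6956

resid = -5.4306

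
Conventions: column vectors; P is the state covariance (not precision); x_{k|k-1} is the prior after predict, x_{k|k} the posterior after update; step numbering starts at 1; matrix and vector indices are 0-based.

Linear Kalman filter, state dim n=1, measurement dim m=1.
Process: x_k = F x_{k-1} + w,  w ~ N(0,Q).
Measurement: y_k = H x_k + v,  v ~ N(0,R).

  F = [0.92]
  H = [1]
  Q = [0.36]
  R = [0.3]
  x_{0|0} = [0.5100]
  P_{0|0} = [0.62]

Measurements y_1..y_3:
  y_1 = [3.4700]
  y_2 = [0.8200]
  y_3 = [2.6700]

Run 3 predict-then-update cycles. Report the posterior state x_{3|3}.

x_post = [2.1706]

step 1: x^-=[0.4692]  P^-=[0.8848]  S=[1.1848]  K=[0.7468]  nu=[3.0008]  x^+=[2.7102]  P^+=[0.2240]
step 2: x^-=[2.4933]  P^-=[0.5496]  S=[0.8496]  K=[0.6469]  nu=[-1.6733]  x^+=[1.4109]  P^+=[0.1941]
step 3: x^-=[1.2980]  P^-=[0.5243]  S=[0.8243]  K=[0.6360]  nu=[1.3720]  x^+=[2.1706]  P^+=[0.1908]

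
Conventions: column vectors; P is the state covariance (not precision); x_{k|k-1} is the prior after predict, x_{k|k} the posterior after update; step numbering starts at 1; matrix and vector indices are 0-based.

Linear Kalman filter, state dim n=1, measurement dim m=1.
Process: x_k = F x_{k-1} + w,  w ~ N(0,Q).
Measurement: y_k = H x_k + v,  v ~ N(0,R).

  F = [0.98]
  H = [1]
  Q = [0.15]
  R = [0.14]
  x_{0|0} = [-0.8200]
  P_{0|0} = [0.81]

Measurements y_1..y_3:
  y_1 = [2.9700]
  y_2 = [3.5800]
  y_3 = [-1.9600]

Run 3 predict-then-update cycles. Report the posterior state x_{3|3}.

x_post = [-0.0798]

step 1: x^-=[-0.8036]  P^-=[0.9279]  S=[1.0679]  K=[0.8689]  nu=[3.7736]  x^+=[2.4753]  P^+=[0.1216]
step 2: x^-=[2.4258]  P^-=[0.2668]  S=[0.4068]  K=[0.6559]  nu=[1.1542]  x^+=[3.1828]  P^+=[0.0918]
step 3: x^-=[3.1192]  P^-=[0.2382]  S=[0.3782]  K=[0.6298]  nu=[-5.0792]  x^+=[-0.0798]  P^+=[0.0882]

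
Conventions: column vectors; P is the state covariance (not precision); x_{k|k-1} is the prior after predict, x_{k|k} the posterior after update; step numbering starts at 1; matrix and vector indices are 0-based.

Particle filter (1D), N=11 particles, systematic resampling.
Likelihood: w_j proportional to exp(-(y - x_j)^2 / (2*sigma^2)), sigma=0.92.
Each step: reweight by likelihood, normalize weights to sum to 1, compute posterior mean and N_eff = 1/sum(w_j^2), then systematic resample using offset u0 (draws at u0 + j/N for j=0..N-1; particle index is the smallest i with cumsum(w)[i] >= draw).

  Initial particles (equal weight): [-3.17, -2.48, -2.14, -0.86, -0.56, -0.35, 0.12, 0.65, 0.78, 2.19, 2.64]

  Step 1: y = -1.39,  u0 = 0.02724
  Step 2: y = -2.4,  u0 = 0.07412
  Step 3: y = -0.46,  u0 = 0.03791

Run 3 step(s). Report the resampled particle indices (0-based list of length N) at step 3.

resampled_idx = [2, 5, 6, 8, 8, 8, 9, 9, 10, 10, 10]

step 1: w=[0.0403, 0.1299, 0.1880, 0.2220, 0.1745, 0.1383, 0.0682, 0.0224, 0.0162, 0.0001, 0.0000]  mean=-1.1536  Neff=6.3244  idx=[0, 1, 2, 2, 3, 3, 3, 4, 4, 5, 6]
step 2: w=[0.1487, 0.2102, 0.2027, 0.2027, 0.0520, 0.0520, 0.0520, 0.0286, 0.0286, 0.0176, 0.0050]  mean=-2.0320  Neff=6.3063  idx=[0, 1, 1, 1, 2, 2, 3, 3, 4, 6, 9]
step 3: w=[0.0034, 0.0233, 0.0233, 0.0233, 0.0490, 0.0490, 0.0490, 0.0490, 0.2363, 0.2363, 0.2579]  mean=-1.1007  Neff=5.2781  idx=[2, 5, 6, 8, 8, 8, 9, 9, 10, 10, 10]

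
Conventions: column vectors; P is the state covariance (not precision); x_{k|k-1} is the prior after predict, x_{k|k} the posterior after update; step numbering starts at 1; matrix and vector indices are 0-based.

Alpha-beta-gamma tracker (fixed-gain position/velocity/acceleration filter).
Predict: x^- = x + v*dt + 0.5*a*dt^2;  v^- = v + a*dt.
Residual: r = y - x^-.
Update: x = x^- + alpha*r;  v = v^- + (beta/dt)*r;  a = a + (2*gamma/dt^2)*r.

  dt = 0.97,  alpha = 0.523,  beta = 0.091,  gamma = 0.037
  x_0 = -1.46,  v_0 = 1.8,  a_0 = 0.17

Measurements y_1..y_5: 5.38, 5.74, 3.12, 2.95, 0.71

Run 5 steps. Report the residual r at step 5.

resid = -7.3907

step 1: x_pred=0.3660  r=5.0140  x^+=2.9883  v^+=2.4353  a^+=0.5643
step 2: x_pred=5.6160  r=0.1240  x^+=5.6809  v^+=2.9943  a^+=0.5741
step 3: x_pred=8.8555  r=-5.7355  x^+=5.8558  v^+=3.0131  a^+=0.1230
step 4: x_pred=8.8364  r=-5.8864  x^+=5.7578  v^+=2.5802  a^+=-0.3399
step 5: x_pred=8.1007  r=-7.3907  x^+=4.2354  v^+=1.5571  a^+=-0.9212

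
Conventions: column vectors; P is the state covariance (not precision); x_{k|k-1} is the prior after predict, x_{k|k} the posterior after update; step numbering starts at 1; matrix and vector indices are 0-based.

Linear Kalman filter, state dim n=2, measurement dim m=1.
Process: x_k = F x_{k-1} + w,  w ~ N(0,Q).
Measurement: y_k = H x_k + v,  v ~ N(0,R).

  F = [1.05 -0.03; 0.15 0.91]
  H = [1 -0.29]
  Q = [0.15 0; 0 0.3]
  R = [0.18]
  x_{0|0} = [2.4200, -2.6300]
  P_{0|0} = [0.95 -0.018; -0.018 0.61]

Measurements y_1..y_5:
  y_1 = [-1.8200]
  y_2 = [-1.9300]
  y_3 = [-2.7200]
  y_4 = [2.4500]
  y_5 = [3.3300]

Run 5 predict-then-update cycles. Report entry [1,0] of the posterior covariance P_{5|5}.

step 1: x^-=[2.6199, -2.0303]  P^-=[1.1991 0.1159; 0.1159 0.8216]  S=[1.3810]  K=[0.8439; -0.0886]  nu=[-5.0287]  x^+=[-1.6241, -1.5845]  P^+=[0.2155 0.2192; 0.2192 0.8108]
step 2: x^-=[-1.6577, -1.6855]  P^-=[0.3745 0.2202; 0.2202 1.0361]  S=[0.5139]  K=[0.6044; -0.1561]  nu=[-0.7611]  x^+=[-2.1178, -1.5667]  P^+=[0.1867 0.2687; 0.2687 1.0235]
step 3: x^-=[-2.1766, -1.7434]  P^-=[0.3399 0.2570; 0.2570 1.2252]  S=[0.4738]  K=[0.5600; -0.2074]  nu=[-1.0489]  x^+=[-2.7640, -1.5258]  P^+=[0.1913 0.3121; 0.3121 1.2048]
step 4: x^-=[-2.8564, -1.8031]  P^-=[0.3423 0.2940; 0.2940 1.3872]  S=[0.4685]  K=[0.5487; -0.2311]  nu=[4.7835]  x^+=[-0.2315, -2.9088]  P^+=[0.2013 0.3534; 0.3534 1.3621]
step 5: x^-=[-0.1559, -2.6817]  P^-=[0.3509 0.3306; 0.3306 1.5290]  S=[0.4677]  K=[0.5452; -0.2412]  nu=[2.7082]  x^+=[1.3206, -3.3349]  P^+=[0.2118 0.3921; 0.3921 1.5018]

P_post[1,0] = 0.3921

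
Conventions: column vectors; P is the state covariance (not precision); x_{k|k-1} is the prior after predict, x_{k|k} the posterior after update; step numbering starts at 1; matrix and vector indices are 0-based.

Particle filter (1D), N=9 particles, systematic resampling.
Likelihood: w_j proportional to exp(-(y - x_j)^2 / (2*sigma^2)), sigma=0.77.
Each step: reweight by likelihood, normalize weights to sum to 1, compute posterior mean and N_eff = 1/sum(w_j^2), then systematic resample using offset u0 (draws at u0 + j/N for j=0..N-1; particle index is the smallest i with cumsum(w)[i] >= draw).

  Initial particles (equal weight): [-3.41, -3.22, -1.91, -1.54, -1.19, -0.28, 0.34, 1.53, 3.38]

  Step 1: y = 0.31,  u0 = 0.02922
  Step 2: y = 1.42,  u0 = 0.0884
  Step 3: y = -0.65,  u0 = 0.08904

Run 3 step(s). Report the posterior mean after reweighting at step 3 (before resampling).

step 1: w=[0.0000, 0.0000, 0.0070, 0.0248, 0.0666, 0.3311, 0.4438, 0.1266, 0.0002]  mean=0.1216  Neff=3.0515  idx=[3, 5, 5, 5, 6, 6, 6, 6, 7]
step 2: w=[0.0002, 0.0318, 0.0318, 0.0318, 0.1361, 0.1361, 0.1361, 0.1361, 0.3601]  mean=0.7090  Neff=4.8360  idx=[3, 4, 5, 6, 7, 8, 8, 8, 8]
step 3: w=[0.3283, 0.1612, 0.1612, 0.1612, 0.1612, 0.0067, 0.0067, 0.0067, 0.0067]  mean=0.1683  Neff=4.7184  idx=[0, 0, 0, 1, 2, 2, 3, 4, 5]

post_mean = 0.1683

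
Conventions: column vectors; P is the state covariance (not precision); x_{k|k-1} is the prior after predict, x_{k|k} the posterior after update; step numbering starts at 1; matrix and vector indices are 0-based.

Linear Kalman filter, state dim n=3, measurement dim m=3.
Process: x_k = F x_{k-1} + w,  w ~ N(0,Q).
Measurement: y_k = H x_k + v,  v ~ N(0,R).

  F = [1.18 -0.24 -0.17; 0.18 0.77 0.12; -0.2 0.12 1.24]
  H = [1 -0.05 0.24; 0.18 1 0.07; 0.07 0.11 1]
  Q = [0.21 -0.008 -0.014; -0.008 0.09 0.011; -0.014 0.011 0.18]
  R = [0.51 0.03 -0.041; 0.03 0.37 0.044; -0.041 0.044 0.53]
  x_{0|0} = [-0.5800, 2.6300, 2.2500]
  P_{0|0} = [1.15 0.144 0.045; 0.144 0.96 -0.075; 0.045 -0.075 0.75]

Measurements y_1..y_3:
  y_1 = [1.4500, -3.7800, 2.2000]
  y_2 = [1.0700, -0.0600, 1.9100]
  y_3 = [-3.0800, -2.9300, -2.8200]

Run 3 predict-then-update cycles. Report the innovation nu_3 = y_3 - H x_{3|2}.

step 1: x^-=[-1.6981, 2.1907, 3.2216]  P^-=[1.7825 0.1851 -0.3526; 0.1851 0.7352 0.0871; -0.3526 0.0871 1.3415]  S=[2.1817 0.5008 0.0608; 0.5008 1.2395 0.2804; 0.0608 0.2804 1.8618]  K=[0.7508 0.1198 -0.1540; -0.0726 0.6540 0.0010; -0.0225 -0.0595 0.7221]  nu=[2.4845, -5.8906, -1.1437]  x^+=[-0.3626, -1.8435, 2.6899]  P^+=[0.4251 -0.0069 -0.1361; -0.0069 0.2407 0.0063; -0.1361 0.0063 0.3899]
step 2: x^-=[-0.4427, -1.1620, 3.1868]  P^-=[0.8861 0.0078 -0.4106; 0.0078 0.2455 0.0559; -0.4106 0.0559 0.8697]  S=[1.2476 0.1663 -0.1896; 0.1663 0.6487 0.1241; -0.1896 0.1241 1.3619]  K=[0.5904 0.0970 -0.1820; -0.0424 0.3937 0.0195; -0.0658 -0.0350 0.6160]  nu=[0.6898, 0.9586, -1.1180]  x^+=[0.2610, -0.8356, 2.4192]  P^+=[0.3447 -0.0066 -0.1398; -0.0066 0.1455 0.0138; -0.1398 0.0138 0.3359]
step 3: x^-=[0.0972, -0.3061, 2.8474]  P^-=[0.7690 0.0080 -0.3853; 0.0080 0.1869 0.0485; -0.3853 0.0485 0.7861]  S=[1.1378 0.1480 -0.1916; 0.1480 0.5857 0.1076; -0.1916 0.1076 1.2790]  K=[0.5503 0.0987 -0.1843; -0.0303 0.3311 0.0220; -0.0715 -0.0320 0.5897]  nu=[-3.8759, -2.8407, -5.6405]  x^+=[-1.2765, -1.2531, -0.1110]  P^+=[0.3242 -0.0038 -0.1382; -0.0038 0.1222 0.0143; -0.1382 0.0143 0.3222]

innov = [-3.8759, -2.8407, -5.6405]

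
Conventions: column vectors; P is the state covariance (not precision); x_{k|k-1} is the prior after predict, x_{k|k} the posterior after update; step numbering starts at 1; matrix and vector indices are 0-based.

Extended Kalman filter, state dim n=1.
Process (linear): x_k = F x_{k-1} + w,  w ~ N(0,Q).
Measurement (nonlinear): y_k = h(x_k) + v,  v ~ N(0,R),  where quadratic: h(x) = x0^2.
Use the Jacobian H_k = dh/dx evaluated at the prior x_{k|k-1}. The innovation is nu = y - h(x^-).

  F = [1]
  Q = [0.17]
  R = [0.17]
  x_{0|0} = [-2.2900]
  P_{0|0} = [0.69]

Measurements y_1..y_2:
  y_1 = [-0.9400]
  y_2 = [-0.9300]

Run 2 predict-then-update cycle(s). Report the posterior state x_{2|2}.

step 1: x^-=[-2.2900]  P^-=[0.8600]  H_jac=[-4.5800]  S=[18.2097]  K=[-0.2163]  nu=[-6.1841]  x^+=[-0.9524]  P^+=[0.0080]
step 2: x^-=[-0.9524]  P^-=[0.1780]  H_jac=[-1.9047]  S=[0.8159]  K=[-0.4156]  nu=[-1.8370]  x^+=[-0.1889]  P^+=[0.0371]

x_post = [-0.1889]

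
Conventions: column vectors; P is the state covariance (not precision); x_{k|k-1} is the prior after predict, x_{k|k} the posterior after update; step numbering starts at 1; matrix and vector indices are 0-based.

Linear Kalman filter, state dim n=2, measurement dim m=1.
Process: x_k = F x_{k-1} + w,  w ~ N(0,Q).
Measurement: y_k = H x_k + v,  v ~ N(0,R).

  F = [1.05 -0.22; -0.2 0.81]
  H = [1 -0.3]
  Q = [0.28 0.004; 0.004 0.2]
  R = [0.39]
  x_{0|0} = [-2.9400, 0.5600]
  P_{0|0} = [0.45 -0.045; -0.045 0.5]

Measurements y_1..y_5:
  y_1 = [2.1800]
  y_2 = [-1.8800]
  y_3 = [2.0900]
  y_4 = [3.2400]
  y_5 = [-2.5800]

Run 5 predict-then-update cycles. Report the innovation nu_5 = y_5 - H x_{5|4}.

step 1: x^-=[-3.2102, 1.0416]  P^-=[0.8211 -0.2199; -0.2199 0.5606]  S=[1.3935]  K=[0.6366; -0.2785]  nu=[5.7027]  x^+=[0.4200, -0.5464]  P^+=[0.2564 0.0272; 0.0272 0.4526]
step 2: x^-=[0.5613, -0.5266]  P^-=[0.5721 -0.1062; -0.1062 0.4984]  S=[1.0706]  K=[0.5641; -0.2388]  nu=[-2.5992]  x^+=[-0.9049, 0.0942]  P^+=[0.2314 0.0380; 0.0380 0.4373]
step 3: x^-=[-0.9709, 0.2573]  P^-=[0.5387 -0.0885; -0.0885 0.4839]  S=[1.0254]  K=[0.5513; -0.2279]  nu=[3.1381]  x^+=[0.7591, -0.4578]  P^+=[0.2271 0.0403; 0.0403 0.4306]
step 4: x^-=[0.8977, -0.5226]  P^-=[0.5326 -0.0844; -0.0844 0.4785]  S=[1.0163]  K=[0.5490; -0.2243]  nu=[2.1855]  x^+=[2.0975, -1.0128]  P^+=[0.2263 0.0408; 0.0408 0.4274]
step 5: x^-=[2.4252, -1.2398]  P^-=[0.5314 -0.0832; -0.0832 0.4763]  S=[1.0142]  K=[0.5486; -0.2230]  nu=[-5.3771]  x^+=[-0.5245, -0.0410]  P^+=[0.2262 0.0408; 0.0408 0.4259]

innov = [-5.3771]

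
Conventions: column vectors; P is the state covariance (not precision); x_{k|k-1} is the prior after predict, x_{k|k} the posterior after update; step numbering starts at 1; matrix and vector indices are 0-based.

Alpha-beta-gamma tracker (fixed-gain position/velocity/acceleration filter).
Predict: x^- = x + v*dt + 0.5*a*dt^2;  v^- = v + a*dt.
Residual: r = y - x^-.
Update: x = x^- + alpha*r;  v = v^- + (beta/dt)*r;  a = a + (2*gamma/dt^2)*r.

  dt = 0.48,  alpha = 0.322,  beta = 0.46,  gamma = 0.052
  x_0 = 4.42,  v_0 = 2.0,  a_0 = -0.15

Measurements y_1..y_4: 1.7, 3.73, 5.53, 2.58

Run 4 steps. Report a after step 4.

step 1: x_pred=5.3627  r=-3.6627  x^+=4.1833  v^+=-1.5821  a^+=-1.8033
step 2: x_pred=3.2162  r=0.5138  x^+=3.3816  v^+=-1.9553  a^+=-1.5714
step 3: x_pred=2.2621  r=3.2679  x^+=3.3143  v^+=0.4222  a^+=-0.0963
step 4: x_pred=3.5059  r=-0.9259  x^+=3.2078  v^+=-0.5113  a^+=-0.5142

a_post = -0.5142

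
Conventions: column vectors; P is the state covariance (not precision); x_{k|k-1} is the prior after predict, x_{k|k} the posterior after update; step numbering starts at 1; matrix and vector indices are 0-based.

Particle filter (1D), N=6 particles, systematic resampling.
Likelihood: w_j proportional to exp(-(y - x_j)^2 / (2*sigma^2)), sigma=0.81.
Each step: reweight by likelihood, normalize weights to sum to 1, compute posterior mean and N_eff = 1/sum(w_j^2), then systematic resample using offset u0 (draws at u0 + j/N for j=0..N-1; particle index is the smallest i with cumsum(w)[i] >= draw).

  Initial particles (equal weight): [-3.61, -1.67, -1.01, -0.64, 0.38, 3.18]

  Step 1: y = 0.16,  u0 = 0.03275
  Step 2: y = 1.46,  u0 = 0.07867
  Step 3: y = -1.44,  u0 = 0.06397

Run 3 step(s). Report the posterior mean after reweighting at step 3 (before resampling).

step 1: w=[0.0000, 0.0388, 0.1754, 0.3056, 0.4797, 0.0005]  mean=-0.2537  Neff=2.8105  idx=[1, 2, 3, 4, 4, 4]
step 2: w=[0.0004, 0.0075, 0.0272, 0.3216, 0.3216, 0.3216]  mean=0.3410  Neff=3.2139  idx=[3, 3, 4, 4, 5, 5]
step 3: w=[0.1667, 0.1667, 0.1667, 0.1667, 0.1667, 0.1667]  mean=0.3800  Neff=6.0000  idx=[0, 1, 2, 3, 4, 5]

post_mean = 0.3800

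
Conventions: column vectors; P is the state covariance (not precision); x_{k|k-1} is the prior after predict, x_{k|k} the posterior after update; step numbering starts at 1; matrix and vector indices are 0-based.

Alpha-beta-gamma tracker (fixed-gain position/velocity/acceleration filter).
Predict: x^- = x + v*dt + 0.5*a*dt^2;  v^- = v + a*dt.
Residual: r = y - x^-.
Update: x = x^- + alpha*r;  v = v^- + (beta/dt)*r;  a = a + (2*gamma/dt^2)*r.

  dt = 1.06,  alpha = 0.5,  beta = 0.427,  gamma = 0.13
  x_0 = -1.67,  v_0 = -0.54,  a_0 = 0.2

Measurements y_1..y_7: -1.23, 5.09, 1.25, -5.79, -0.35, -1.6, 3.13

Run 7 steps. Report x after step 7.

x_post = -2.4394

step 1: x_pred=-2.1300  r=0.9000  x^+=-1.6800  v^+=0.0346  a^+=0.4083
step 2: x_pred=-1.4140  r=6.5040  x^+=1.8380  v^+=3.0873  a^+=1.9133
step 3: x_pred=6.1855  r=-4.9355  x^+=3.7177  v^+=3.1273  a^+=0.7712
step 4: x_pred=7.4659  r=-13.2559  x^+=0.8380  v^+=-1.3951  a^+=-2.2962
step 5: x_pred=-1.9308  r=1.5808  x^+=-1.1404  v^+=-3.1922  a^+=-1.9304
step 6: x_pred=-5.6087  r=4.0087  x^+=-3.6043  v^+=-3.6236  a^+=-1.0028
step 7: x_pred=-8.0087  r=11.1387  x^+=-2.4394  v^+=-0.1995  a^+=1.5747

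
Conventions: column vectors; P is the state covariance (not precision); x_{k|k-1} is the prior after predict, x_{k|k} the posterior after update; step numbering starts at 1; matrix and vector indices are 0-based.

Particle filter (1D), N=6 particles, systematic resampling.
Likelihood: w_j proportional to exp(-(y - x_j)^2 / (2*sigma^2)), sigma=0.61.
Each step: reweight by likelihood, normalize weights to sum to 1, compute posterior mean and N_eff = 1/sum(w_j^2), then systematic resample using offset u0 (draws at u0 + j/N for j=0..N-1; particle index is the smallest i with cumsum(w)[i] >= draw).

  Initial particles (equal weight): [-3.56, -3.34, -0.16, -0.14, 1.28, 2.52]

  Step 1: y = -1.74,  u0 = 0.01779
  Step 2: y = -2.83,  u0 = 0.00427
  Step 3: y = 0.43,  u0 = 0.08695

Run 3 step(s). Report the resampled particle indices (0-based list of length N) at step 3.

step 1: w=[0.1054, 0.2896, 0.3154, 0.2896, 0.0000, 0.0000]  mean=-1.4333  Neff=3.5931  idx=[0, 1, 1, 2, 2, 3]
step 2: w=[0.2573, 0.3713, 0.3713, 0.0000, 0.0000, 0.0000]  mean=-3.3963  Neff=2.9247  idx=[0, 0, 1, 1, 2, 2]
step 3: w=[0.0240, 0.0240, 0.2380, 0.2380, 0.2380, 0.2380]  mean=-3.3506  Neff=4.3913  idx=[2, 2, 3, 4, 4, 5]

resampled_idx = [2, 2, 3, 4, 4, 5]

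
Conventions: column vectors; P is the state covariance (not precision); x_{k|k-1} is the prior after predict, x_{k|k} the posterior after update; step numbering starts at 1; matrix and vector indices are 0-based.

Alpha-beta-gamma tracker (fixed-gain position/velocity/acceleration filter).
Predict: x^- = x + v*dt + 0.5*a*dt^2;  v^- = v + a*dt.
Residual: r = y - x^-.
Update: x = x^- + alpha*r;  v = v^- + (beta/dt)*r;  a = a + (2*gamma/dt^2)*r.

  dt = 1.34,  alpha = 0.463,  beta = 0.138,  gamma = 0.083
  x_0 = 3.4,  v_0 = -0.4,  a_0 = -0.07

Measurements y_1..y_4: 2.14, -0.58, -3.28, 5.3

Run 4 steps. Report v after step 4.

v_post = -1.3467

step 1: x_pred=2.8012  r=-0.6612  x^+=2.4950  v^+=-0.5619  a^+=-0.1311
step 2: x_pred=1.6244  r=-2.2044  x^+=0.6038  v^+=-0.9646  a^+=-0.3349
step 3: x_pred=-0.9895  r=-2.2905  x^+=-2.0500  v^+=-1.6493  a^+=-0.5467
step 4: x_pred=-4.7508  r=10.0508  x^+=-0.0973  v^+=-1.3467  a^+=0.3825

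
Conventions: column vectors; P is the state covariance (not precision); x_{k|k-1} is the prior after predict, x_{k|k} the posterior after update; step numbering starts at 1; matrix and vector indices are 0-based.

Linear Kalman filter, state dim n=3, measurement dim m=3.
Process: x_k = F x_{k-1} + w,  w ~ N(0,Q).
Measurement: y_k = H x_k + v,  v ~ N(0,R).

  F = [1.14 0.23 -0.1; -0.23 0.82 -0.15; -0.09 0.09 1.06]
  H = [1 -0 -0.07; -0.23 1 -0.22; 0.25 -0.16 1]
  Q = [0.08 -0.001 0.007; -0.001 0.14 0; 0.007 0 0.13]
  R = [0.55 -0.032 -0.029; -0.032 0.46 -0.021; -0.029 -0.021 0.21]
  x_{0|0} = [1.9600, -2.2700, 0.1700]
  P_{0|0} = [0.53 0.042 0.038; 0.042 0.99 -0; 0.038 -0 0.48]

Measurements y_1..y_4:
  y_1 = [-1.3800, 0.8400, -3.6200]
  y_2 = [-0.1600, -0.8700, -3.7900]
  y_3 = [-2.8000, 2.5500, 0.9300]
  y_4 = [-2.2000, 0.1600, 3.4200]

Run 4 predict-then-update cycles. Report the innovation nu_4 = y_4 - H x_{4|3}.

innov = [-0.8701, -1.3292, 4.4393]

step 1: x^-=[1.6953, -2.3377, -0.2005]  P^-=[0.8393 0.0854 -0.0281; 0.0854 0.8313 -0.0050; -0.0281 -0.0050 0.6737]  S=[1.3965 -0.1232 0.0924; -0.1232 1.3284 -0.3232; 0.0924 -0.3232 0.9382]  K=[0.5950 0.0089 0.1236; 0.1124 0.6432 0.0861; -0.0976 0.0610 0.7421]  nu=[-3.0893, 3.5235, -4.2174]  x^+=[-0.6331, -0.7820, -2.8138]  P^+=[0.3189 0.0416 -0.0645; 0.0416 0.3089 0.0404; -0.0645 0.0404 0.1800]
step 2: x^-=[-0.6202, -0.0735, -2.9960]  P^-=[0.5472 0.0179 -0.1041; 0.0179 0.3386 0.0462; -0.1041 0.0462 0.3566]  S=[1.1135 -0.1165 -0.0218; -0.1165 0.8057 -0.1024; -0.0218 -0.1024 0.5412]  K=[0.4967 -0.0248 0.0704; 0.0586 0.4206 0.0756; -0.0986 0.0521 0.6031]  nu=[0.2505, -1.5982, -0.6507]  x^+=[-0.5019, -0.7802, -3.4965]  P^+=[0.2676 0.0189 -0.0630; 0.0189 0.2016 0.0329; -0.0630 0.0329 0.1494]
step 3: x^-=[-0.4020, 0.0001, -3.7313]  P^-=[0.4626 -0.0087 -0.0995; -0.0087 0.2735 0.0375; -0.0995 0.0375 0.3197]  S=[1.0281 -0.1246 -0.0317; -0.1246 0.7509 -0.0970; -0.0317 -0.0970 0.5045]  K=[0.4534 -0.0419 0.0552; 0.0354 0.3691 0.0564; -0.0953 0.0452 0.5751]  nu=[-2.6592, 1.6365, 4.7618]  x^+=[-1.4132, 0.7788, -0.6652]  P^+=[0.2449 0.0081 -0.0606; 0.0081 0.1757 0.0292; -0.0606 0.0292 0.1424]
step 4: x^-=[-1.3655, 1.0635, -0.5078]  P^-=[0.4256 -0.0172 -0.0958; -0.0172 0.2599 0.0336; -0.0958 0.0336 0.3104]  S=[0.9906 -0.1252 -0.0354; -0.1252 0.7409 -0.0982; -0.0354 -0.0982 0.4964]  K=[0.4322 -0.0475 0.0482; 0.0270 0.3571 0.0477; -0.0931 0.0425 0.5680]  nu=[-0.8701, -1.3292, 4.4393]  x^+=[-1.4643, 0.7772, 2.0384]  P^+=[0.2337 0.0040 -0.0592; 0.0040 0.1694 0.0278; -0.0592 0.0278 0.1403]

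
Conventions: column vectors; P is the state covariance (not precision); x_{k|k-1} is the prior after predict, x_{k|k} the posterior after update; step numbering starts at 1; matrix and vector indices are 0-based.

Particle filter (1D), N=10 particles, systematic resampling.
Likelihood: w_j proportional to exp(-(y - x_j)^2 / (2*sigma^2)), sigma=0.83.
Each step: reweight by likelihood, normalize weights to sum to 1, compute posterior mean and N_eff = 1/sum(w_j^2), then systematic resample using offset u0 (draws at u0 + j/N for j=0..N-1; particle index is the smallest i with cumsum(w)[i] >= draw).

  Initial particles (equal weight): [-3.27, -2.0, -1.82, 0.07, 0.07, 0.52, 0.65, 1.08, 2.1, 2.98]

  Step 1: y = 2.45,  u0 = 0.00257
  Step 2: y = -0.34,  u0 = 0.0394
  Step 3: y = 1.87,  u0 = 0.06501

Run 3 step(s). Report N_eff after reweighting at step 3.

N_eff = 5.8039

step 1: w=[0.0000, 0.0000, 0.0000, 0.0075, 0.0075, 0.0307, 0.0436, 0.1174, 0.4194, 0.3738]  mean=2.1670  Neff=3.0085  idx=[3, 7, 7, 8, 8, 8, 8, 9, 9, 9]
step 2: w=[0.6313, 0.1651, 0.1651, 0.0095, 0.0095, 0.0095, 0.0095, 0.0002, 0.0002, 0.0002]  mean=0.4824  Neff=2.2058  idx=[0, 0, 0, 0, 0, 0, 1, 1, 2, 2]
step 3: w=[0.0306, 0.0306, 0.0306, 0.0306, 0.0306, 0.0306, 0.2041, 0.2041, 0.2041, 0.2041]  mean=0.8947  Neff=5.8039  idx=[2, 5, 6, 6, 7, 7, 8, 8, 9, 9]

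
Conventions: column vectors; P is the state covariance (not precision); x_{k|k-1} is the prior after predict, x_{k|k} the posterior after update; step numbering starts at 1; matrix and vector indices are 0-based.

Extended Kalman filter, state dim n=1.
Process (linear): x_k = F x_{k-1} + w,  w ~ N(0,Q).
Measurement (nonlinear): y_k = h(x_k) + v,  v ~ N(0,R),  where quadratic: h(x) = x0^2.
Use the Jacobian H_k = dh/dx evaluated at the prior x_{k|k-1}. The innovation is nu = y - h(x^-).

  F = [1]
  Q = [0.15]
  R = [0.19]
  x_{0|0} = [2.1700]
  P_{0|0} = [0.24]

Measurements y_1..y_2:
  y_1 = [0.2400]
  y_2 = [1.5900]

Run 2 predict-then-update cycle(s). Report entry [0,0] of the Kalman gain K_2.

step 1: x^-=[2.1700]  P^-=[0.3900]  H_jac=[4.3400]  S=[7.5359]  K=[0.2246]  nu=[-4.4689]  x^+=[1.1663]  P^+=[0.0098]
step 2: x^-=[1.1663]  P^-=[0.1598]  H_jac=[2.3325]  S=[1.0596]  K=[0.3518]  nu=[0.2298]  x^+=[1.2471]  P^+=[0.0287]

K[0,0] = 0.3518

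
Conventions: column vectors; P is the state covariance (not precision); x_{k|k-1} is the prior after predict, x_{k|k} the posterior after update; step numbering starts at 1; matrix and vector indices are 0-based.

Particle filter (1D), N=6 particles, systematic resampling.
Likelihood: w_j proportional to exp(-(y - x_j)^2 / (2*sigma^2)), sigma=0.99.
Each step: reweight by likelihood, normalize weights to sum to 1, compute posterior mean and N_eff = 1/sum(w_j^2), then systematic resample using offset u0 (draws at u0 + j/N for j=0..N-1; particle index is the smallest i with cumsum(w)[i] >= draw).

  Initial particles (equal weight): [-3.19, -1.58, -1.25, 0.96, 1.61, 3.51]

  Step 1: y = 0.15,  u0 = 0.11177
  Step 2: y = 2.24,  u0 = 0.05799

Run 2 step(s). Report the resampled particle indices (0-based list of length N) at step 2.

step 1: w=[0.0021, 0.1321, 0.2238, 0.4352, 0.2050, 0.0019]  mean=0.2596  Neff=3.3453  idx=[1, 2, 3, 3, 3, 4]
step 2: w=[0.0003, 0.0009, 0.2045, 0.2045, 0.2045, 0.3853]  mean=1.2076  Neff=3.6510  idx=[2, 3, 3, 4, 5, 5]

resampled_idx = [2, 3, 3, 4, 5, 5]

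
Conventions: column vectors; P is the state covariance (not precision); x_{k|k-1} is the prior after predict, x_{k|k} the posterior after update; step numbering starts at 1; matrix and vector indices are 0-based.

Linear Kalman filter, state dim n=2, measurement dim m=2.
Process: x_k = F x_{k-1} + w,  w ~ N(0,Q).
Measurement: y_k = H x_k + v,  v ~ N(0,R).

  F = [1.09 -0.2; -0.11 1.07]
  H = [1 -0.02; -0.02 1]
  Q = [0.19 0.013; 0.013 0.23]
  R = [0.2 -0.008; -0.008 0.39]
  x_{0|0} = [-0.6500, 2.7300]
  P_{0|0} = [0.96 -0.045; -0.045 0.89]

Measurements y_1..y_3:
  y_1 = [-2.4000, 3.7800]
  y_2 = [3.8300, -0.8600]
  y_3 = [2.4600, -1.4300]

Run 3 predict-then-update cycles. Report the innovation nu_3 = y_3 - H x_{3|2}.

innov = [0.8229, -2.0954]

step 1: x^-=[-1.2545, 2.9926]  P^-=[1.3858 -0.3460; -0.3460 1.2712]  S=[1.6001 -0.4073; -0.4073 1.6756]  K=[0.8673 -0.0122; -0.0405 0.7529]  nu=[-1.0856, 0.7623]  x^+=[-2.2054, 3.6105]  P^+=[0.1734 -0.0082; -0.0082 0.2938]
step 2: x^-=[-3.1259, 4.1058]  P^-=[0.4113 -0.0805; -0.0805 0.5704]  S=[0.6148 -0.1081; -0.1081 0.9638]  K=[0.6687 -0.0170; -0.0460 0.5884]  nu=[7.0381, -5.0284]  x^+=[1.6659, 0.8240]  P^+=[0.1337 -0.0093; -0.0093 0.2296]
step 3: x^-=[1.6511, 0.6984]  P^-=[0.3621 -0.0632; -0.0632 0.4967]  S=[0.5648 -0.0884; -0.0884 0.8894]  K=[0.6409 -0.0155; -0.0425 0.5557]  nu=[0.8229, -2.0954]  x^+=[2.2110, -0.5010]  P^+=[0.1281 -0.0086; -0.0086 0.2169]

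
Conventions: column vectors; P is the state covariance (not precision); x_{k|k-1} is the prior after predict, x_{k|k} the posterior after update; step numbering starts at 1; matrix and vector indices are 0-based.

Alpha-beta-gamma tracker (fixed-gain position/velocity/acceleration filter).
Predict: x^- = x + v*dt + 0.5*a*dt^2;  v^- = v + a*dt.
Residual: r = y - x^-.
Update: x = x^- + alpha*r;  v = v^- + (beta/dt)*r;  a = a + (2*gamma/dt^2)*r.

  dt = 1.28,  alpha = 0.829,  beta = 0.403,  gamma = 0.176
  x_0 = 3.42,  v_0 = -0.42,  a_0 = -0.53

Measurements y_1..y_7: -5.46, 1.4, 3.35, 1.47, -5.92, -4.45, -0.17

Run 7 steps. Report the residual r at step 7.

step 1: x_pred=2.4482  r=-7.9082  x^+=-4.1077  v^+=-3.5883  a^+=-2.2290
step 2: x_pred=-10.5267  r=11.9267  x^+=-0.6395  v^+=-2.6864  a^+=0.3333
step 3: x_pred=-3.8049  r=7.1549  x^+=2.1265  v^+=-0.0070  a^+=1.8705
step 4: x_pred=3.6499  r=-2.1799  x^+=1.8428  v^+=1.7010  a^+=1.4022
step 5: x_pred=5.1687  r=-11.0887  x^+=-4.0238  v^+=0.0046  a^+=-0.9801
step 6: x_pred=-4.8209  r=0.3709  x^+=-4.5134  v^+=-1.1332  a^+=-0.9004
step 7: x_pred=-6.7016  r=6.5316  x^+=-1.2869  v^+=-0.2294  a^+=0.5028

resid = 6.5316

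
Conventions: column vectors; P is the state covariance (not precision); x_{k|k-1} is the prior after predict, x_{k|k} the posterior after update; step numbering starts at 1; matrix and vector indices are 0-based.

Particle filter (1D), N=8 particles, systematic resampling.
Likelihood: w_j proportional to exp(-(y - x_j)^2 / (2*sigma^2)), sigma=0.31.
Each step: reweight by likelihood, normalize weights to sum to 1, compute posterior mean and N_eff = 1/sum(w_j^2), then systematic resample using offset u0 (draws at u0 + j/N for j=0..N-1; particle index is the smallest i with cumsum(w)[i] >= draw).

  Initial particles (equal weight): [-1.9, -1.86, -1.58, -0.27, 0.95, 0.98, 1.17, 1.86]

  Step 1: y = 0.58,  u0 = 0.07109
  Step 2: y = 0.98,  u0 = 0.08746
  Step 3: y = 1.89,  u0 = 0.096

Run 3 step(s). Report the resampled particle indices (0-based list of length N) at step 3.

resampled_idx = [1, 3, 4, 6, 7, 7, 7, 7]

step 1: w=[0.0000, 0.0000, 0.0000, 0.0209, 0.4409, 0.3910, 0.1469, 0.0002]  mean=0.9687  Neff=2.7076  idx=[4, 4, 4, 4, 5, 5, 5, 6]
step 2: w=[0.1274, 0.1274, 0.1274, 0.1274, 0.1280, 0.1280, 0.1280, 0.1061]  mean=0.9849  Neff=7.9740  idx=[0, 1, 2, 3, 4, 5, 6, 7]
step 3: w=[0.0681, 0.0681, 0.0681, 0.0681, 0.0909, 0.0909, 0.0909, 0.4552]  mean=1.0583  Neff=3.9926  idx=[1, 3, 4, 6, 7, 7, 7, 7]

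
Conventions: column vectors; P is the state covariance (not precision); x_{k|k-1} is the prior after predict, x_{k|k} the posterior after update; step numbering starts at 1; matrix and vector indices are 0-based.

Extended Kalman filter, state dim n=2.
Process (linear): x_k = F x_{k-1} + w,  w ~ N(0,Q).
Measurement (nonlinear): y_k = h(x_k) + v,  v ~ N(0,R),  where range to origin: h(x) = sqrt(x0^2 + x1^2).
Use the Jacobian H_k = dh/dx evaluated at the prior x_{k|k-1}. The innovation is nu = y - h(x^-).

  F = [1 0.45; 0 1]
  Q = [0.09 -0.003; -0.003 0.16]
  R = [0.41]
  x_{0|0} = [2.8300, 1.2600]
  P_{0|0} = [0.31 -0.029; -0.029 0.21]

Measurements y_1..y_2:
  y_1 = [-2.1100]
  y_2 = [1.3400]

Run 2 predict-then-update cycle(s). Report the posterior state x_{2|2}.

step 1: x^-=[3.3970, 1.2600]  P^-=[0.4164 0.0625; 0.0625 0.3700]  H_jac=[0.9376 0.3478]  S=[0.8616]  K=[0.4784; 0.2174]  nu=[-5.7331]  x^+=[0.6543, 0.0138]  P^+=[0.2192 -0.0271; -0.0271 0.3293]
step 2: x^-=[0.6605, 0.0138]  P^-=[0.3515 0.1181; 0.1181 0.4893]  H_jac=[0.9998 0.0209]  S=[0.7666]  K=[0.4617; 0.1674]  nu=[0.6793]  x^+=[0.9742, 0.1275]  P^+=[0.1881 0.0588; 0.0588 0.4678]

x_post = [0.9742, 0.1275]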